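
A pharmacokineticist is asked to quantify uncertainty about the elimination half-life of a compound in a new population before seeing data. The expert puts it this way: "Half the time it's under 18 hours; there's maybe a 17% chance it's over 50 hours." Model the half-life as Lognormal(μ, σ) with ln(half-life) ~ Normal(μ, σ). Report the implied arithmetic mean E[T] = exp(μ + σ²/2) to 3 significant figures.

E[T] ≈ 31.9 hours

If T ~ Lognormal(μ,σ) then ln T ~ Normal(μ,σ), so the p-quantile of ln T is μ + z_p·σ.
ln(18) = 2.89 and ln(50) = 3.912; z_{0.5} = 0, z_{0.83} = 0.9542.
σ = (3.912 − 2.89)/(0.9542 − (0)) = 1.071.
μ = 2.89 − (0)·1.071 = 2.890.
E[T] = exp(μ + σ²/2) = exp(2.890 + 0.5732) = 31.9 hours.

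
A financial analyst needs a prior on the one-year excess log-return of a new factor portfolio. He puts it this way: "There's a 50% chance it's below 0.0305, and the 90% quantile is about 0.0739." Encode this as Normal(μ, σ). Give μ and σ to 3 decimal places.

μ = 0.030, σ = 0.034

For Normal(μ,σ), the p-quantile is μ + z_p·σ. Here z_{0.5} = 0, z_{0.9} = 1.282.
So 0.0305 = μ + 0σ and 0.0739 = μ + 1.282σ.
Subtracting: σ = (0.0739 − 0.0305)/(1.282 − (0)) = 0.034.
Then μ = 0.0305 − (0)·0.034 = 0.030.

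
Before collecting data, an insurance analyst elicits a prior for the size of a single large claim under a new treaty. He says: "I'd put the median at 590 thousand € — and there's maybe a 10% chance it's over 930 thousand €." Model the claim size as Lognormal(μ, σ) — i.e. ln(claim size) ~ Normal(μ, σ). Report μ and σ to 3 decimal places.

If T ~ Lognormal(μ,σ) then ln T ~ Normal(μ,σ), so the p-quantile of ln T is μ + z_p·σ.
ln(590) = 6.38 and ln(930) = 6.835; z_{0.5} = 0, z_{0.9} = 1.282.
σ = (6.835 − 6.38)/(1.282 − (0)) = 0.355.
μ = 6.38 − (0)·0.355 = 6.380.

μ ≈ 6.380, σ ≈ 0.355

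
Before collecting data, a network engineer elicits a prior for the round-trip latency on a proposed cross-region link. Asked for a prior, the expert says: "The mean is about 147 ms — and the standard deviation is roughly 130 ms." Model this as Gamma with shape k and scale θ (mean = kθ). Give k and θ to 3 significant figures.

For Gamma(k, scale θ): mean = kθ, variance = kθ², so CV = 1/√k.
CV = SD/mean = 130/147 = 0.8844, hence k = 1/CV² = 1.28.
Then θ = mean/k = 147/1.28 = 115.

k ≈ 1.28, θ ≈ 115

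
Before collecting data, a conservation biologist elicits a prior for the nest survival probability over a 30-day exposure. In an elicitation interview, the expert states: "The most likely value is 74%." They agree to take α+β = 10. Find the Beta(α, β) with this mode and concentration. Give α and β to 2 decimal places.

α = 6.92, β = 3.08

For α,β > 1 the Beta mode is (α−1)/(α+β−2). With α+β = 10, the mode is (α−1)/8.
Set (α−1)/8 = 0.74 → α = 1 + 0.74·8 = 6.92.
β = 10 − α = 3.08.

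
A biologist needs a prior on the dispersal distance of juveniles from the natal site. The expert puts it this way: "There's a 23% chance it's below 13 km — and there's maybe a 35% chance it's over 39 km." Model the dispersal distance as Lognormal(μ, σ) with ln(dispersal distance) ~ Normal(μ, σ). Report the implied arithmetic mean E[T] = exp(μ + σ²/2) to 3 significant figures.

E[T] ≈ 43.1 km

If T ~ Lognormal(μ,σ) then ln T ~ Normal(μ,σ), so the p-quantile of ln T is μ + z_p·σ.
ln(13) = 2.565 and ln(39) = 3.664; z_{0.23} = -0.7388, z_{0.65} = 0.3853.
σ = (3.664 − 2.565)/(0.3853 − (-0.7388)) = 0.977.
μ = 2.565 − (-0.7388)·0.977 = 3.287.
E[T] = exp(μ + σ²/2) = exp(3.287 + 0.4775) = 43.1 km.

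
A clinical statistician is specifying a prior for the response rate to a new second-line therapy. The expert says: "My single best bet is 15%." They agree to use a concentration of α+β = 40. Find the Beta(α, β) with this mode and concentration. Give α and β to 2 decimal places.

α = 6.70, β = 33.30

For α,β > 1 the Beta mode is (α−1)/(α+β−2). With α+β = 40, the mode is (α−1)/38.
Set (α−1)/38 = 0.15 → α = 1 + 0.15·38 = 6.70.
β = 40 − α = 33.30.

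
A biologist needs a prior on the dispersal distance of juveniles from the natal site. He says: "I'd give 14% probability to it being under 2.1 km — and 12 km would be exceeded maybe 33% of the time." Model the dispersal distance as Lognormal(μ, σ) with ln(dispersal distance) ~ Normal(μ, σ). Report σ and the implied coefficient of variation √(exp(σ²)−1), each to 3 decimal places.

σ ≈ 1.147, CV ≈ 1.650

If T ~ Lognormal(μ,σ) then ln T ~ Normal(μ,σ), so the p-quantile of ln T is μ + z_p·σ.
ln(2.1) = 0.7419 and ln(12) = 2.485; z_{0.14} = -1.08, z_{0.67} = 0.4399.
σ = (2.485 − 0.7419)/(0.4399 − (-1.08)) = 1.147.
μ = 0.7419 − (-1.08)·1.147 = 1.981.
CV = √(exp(σ²)−1) = √(exp(1.3145)−1) = 1.650.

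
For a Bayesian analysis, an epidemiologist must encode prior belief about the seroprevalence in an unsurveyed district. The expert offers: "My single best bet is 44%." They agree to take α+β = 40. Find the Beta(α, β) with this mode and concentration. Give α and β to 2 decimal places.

α = 17.72, β = 22.28

For α,β > 1 the Beta mode is (α−1)/(α+β−2). With α+β = 40, the mode is (α−1)/38.
Set (α−1)/38 = 0.44 → α = 1 + 0.44·38 = 17.72.
β = 40 − α = 22.28.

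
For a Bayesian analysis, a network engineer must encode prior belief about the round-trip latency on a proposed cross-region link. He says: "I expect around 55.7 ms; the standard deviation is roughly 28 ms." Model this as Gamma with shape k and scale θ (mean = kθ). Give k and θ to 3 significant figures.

For Gamma(k, scale θ): mean = kθ, variance = kθ², so CV = 1/√k.
CV = SD/mean = 28/55.7 = 0.5027, hence k = 1/CV² = 3.96.
Then θ = mean/k = 55.7/3.96 = 14.1.

k ≈ 3.96, θ ≈ 14.1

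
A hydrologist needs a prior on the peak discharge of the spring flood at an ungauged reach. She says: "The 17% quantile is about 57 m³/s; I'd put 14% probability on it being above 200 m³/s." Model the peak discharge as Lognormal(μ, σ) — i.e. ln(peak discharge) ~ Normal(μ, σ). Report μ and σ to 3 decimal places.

μ ≈ 4.632, σ ≈ 0.617

If T ~ Lognormal(μ,σ) then ln T ~ Normal(μ,σ), so the p-quantile of ln T is μ + z_p·σ.
ln(57) = 4.043 and ln(200) = 5.298; z_{0.17} = -0.9542, z_{0.86} = 1.08.
σ = (5.298 − 4.043)/(1.08 − (-0.9542)) = 0.617.
μ = 4.043 − (-0.9542)·0.617 = 4.632.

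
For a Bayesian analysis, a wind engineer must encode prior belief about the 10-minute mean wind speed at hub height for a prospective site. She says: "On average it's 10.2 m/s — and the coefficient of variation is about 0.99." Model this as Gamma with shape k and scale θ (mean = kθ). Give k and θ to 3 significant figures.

k ≈ 1.02, θ ≈ 10

For Gamma(k, scale θ): mean = kθ, variance = kθ², so CV = 1/√k.
CV = 0.99, hence k = 1/CV² = 1.02.
Then θ = mean/k = 10.2/1.02 = 10.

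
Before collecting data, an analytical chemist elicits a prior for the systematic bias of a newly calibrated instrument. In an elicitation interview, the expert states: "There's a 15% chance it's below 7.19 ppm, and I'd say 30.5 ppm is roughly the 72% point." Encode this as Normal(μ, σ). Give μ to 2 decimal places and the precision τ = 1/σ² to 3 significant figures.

μ = 22.11, τ = 0.00483

For Normal(μ,σ), the p-quantile is μ + z_p·σ. Here z_{0.15} = -1.036, z_{0.72} = 0.5828.
So 7.19 = μ − 1.036σ and 30.5 = μ + 0.5828σ.
Subtracting: σ = (30.5 − 7.19)/(0.5828 − (-1.036)) = 14.40.
Then μ = 7.19 − (-1.036)·14.40 = 22.11.
Precision τ = 1/σ² = 1/14.4² = 0.00483.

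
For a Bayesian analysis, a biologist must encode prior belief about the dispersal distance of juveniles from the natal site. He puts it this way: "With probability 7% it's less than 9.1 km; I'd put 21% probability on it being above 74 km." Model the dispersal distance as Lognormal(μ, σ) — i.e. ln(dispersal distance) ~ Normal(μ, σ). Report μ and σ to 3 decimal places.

μ ≈ 3.564, σ ≈ 0.918

If T ~ Lognormal(μ,σ) then ln T ~ Normal(μ,σ), so the p-quantile of ln T is μ + z_p·σ.
ln(9.1) = 2.208 and ln(74) = 4.304; z_{0.07} = -1.476, z_{0.79} = 0.8064.
σ = (4.304 − 2.208)/(0.8064 − (-1.476)) = 0.918.
μ = 2.208 − (-1.476)·0.918 = 3.564.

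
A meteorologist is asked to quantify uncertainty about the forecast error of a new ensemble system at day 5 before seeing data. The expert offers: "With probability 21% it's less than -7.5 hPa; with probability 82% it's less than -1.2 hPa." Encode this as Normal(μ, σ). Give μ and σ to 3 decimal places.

μ = -4.549, σ = 3.659

For Normal(μ,σ), the p-quantile is μ + z_p·σ. Here z_{0.21} = -0.8064, z_{0.82} = 0.9154.
So -7.5 = μ − 0.8064σ and -1.2 = μ + 0.9154σ.
Subtracting: σ = (-1.2 − -7.5)/(0.9154 − (-0.8064)) = 3.659.
Then μ = -7.5 − (-0.8064)·3.659 = -4.549.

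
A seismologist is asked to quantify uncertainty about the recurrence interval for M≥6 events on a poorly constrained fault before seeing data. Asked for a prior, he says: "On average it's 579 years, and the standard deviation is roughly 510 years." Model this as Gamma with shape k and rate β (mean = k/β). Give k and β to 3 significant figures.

k ≈ 1.29, β ≈ 0.00223

For Gamma(k, rate β): mean = k/β, variance = k/β², so CV = 1/√k.
CV = SD/mean = 510/579 = 0.8808, hence k = 1/CV² = 1.29.
Then β = k/mean = 1.29/579 = 0.00223.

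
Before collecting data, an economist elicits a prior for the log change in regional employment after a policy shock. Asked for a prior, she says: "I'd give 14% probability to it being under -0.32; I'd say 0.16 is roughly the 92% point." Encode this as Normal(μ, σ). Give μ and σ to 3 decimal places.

μ = -0.111, σ = 0.193

For Normal(μ,σ), the p-quantile is μ + z_p·σ. Here z_{0.14} = -1.08, z_{0.92} = 1.405.
So -0.32 = μ − 1.08σ and 0.16 = μ + 1.405σ.
Subtracting: σ = (0.16 − -0.32)/(1.405 − (-1.08)) = 0.193.
Then μ = -0.32 − (-1.08)·0.193 = -0.111.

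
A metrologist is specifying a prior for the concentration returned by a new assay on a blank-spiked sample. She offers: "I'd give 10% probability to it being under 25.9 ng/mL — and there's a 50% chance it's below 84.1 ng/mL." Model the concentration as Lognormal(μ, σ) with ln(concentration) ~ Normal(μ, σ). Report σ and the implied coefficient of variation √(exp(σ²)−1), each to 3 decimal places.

σ ≈ 0.919, CV ≈ 1.152

If T ~ Lognormal(μ,σ) then ln T ~ Normal(μ,σ), so the p-quantile of ln T is μ + z_p·σ.
ln(25.9) = 3.254 and ln(84.1) = 4.432; z_{0.1} = -1.282, z_{0.5} = 0.
σ = (4.432 − 3.254)/(0 − (-1.282)) = 0.919.
μ = 3.254 − (-1.282)·0.919 = 4.432.
CV = √(exp(σ²)−1) = √(exp(0.8446)−1) = 1.152.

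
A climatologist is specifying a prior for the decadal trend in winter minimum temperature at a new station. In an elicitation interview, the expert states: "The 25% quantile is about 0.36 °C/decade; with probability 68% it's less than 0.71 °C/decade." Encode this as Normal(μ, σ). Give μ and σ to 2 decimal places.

μ = 0.57, σ = 0.31

The p-quantile of Normal(μ,σ) is μ + z_p·σ, with z_{0.25} = -0.6745 and z_{0.68} = 0.4677.
Eliminate σ: μ = (z₂·x₁ − z₁·x₂)/(z₂ − z₁) = (0.4677·0.36 − (-0.6745)·0.71)/1.142 = 0.57.
Then σ = (x₂ − x₁)/(z₂ − z₁) = (0.71 − 0.36)/1.142 = 0.31.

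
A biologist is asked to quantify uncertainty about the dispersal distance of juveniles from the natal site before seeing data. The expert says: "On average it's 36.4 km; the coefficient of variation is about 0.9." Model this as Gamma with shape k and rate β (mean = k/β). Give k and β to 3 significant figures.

k ≈ 1.23, β ≈ 0.0339

For Gamma(k, rate β): mean = k/β, variance = k/β², so CV = 1/√k.
CV = 0.9, hence k = 1/CV² = 1.23.
Then β = k/mean = 1.23/36.4 = 0.0339.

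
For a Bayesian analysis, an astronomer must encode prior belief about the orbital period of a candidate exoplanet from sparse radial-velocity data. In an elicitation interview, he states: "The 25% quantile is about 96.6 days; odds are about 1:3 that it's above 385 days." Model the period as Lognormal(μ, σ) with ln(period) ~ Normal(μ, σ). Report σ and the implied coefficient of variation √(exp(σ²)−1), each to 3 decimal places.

σ ≈ 1.025, CV ≈ 1.364

If T ~ Lognormal(μ,σ) then ln T ~ Normal(μ,σ), so the p-quantile of ln T is μ + z_p·σ.
ln(96.6) = 4.571 and ln(385) = 5.953; z_{0.25} = -0.6745, z_{0.75} = 0.6745.
σ = (5.953 − 4.571)/(0.6745 − (-0.6745)) = 1.025.
μ = 4.571 − (-0.6745)·1.025 = 5.262.
CV = √(exp(σ²)−1) = √(exp(1.0506)−1) = 1.364.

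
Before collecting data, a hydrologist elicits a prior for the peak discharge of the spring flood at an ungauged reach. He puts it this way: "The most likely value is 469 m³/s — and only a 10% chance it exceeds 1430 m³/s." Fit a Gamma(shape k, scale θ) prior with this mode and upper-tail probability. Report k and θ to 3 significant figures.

k ≈ 2.53, θ ≈ 307

Gamma(k,θ) with k>1 has mode (k−1)θ, so θ = 469/(k−1).
Need P(X < 1430) = 0.9 with θ tied to k this way. Start at k = 2, θ = 469: P(X<1430) ≈ 0.808.
Too low — raise k to concentrate. Iterating converges to k ≈ 2.53.
Then θ = 469/(2.53−1) ≈ 307.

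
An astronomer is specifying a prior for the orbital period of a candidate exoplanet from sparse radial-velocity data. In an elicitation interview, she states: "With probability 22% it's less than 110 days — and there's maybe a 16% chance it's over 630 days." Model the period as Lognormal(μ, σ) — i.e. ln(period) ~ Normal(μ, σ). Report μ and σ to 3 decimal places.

If T ~ Lognormal(μ,σ) then ln T ~ Normal(μ,σ), so the p-quantile of ln T is μ + z_p·σ.
ln(110) = 4.7 and ln(630) = 6.446; z_{0.22} = -0.7722, z_{0.84} = 0.9945.
σ = (6.446 − 4.7)/(0.9945 − (-0.7722)) = 0.988.
μ = 4.7 − (-0.7722)·0.988 = 5.463.

μ ≈ 5.463, σ ≈ 0.988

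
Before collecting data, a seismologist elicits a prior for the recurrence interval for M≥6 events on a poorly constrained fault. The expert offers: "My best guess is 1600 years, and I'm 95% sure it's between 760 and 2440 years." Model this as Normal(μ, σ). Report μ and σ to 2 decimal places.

μ = 1600.00, σ = 428.58

A symmetric 95% interval runs μ ± z·σ with z = 1.96.
Half-width = 840, so σ = 840/1.96 = 428.58.
μ is the stated best guess, 1600.00.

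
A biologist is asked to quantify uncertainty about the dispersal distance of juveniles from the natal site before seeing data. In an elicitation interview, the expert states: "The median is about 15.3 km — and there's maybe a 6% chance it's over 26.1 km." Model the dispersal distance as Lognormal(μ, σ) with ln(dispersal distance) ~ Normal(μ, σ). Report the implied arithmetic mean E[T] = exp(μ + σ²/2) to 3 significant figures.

E[T] ≈ 16.2 km

If T ~ Lognormal(μ,σ) then ln T ~ Normal(μ,σ), so the p-quantile of ln T is μ + z_p·σ.
ln(15.3) = 2.728 and ln(26.1) = 3.262; z_{0.5} = 0, z_{0.94} = 1.555.
σ = (3.262 − 2.728)/(1.555 − (0)) = 0.344.
μ = 2.728 − (0)·0.344 = 2.728.
E[T] = exp(μ + σ²/2) = exp(2.728 + 0.0590) = 16.2 km.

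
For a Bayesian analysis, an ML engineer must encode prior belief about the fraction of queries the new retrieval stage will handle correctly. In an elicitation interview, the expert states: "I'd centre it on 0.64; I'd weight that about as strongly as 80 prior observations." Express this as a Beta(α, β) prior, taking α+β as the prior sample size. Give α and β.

Under the effective-sample-size interpretation, Beta(α, β) has prior mean α/(α+β) and prior sample size α+β.
So α+β = 80 and α/(α+β) = 0.64, giving α = 0.64·80 = 51.2 and β = 80 − 51.2 = 28.8.

α = 51.2, β = 28.8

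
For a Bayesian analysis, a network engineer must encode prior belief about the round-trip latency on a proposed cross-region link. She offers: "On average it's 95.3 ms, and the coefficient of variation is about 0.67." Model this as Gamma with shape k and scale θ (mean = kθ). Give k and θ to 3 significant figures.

k ≈ 2.23, θ ≈ 42.8

For Gamma(k, scale θ): mean = kθ, variance = kθ², so CV = 1/√k.
CV = 0.67, hence k = 1/CV² = 2.23.
Then θ = mean/k = 95.3/2.23 = 42.8.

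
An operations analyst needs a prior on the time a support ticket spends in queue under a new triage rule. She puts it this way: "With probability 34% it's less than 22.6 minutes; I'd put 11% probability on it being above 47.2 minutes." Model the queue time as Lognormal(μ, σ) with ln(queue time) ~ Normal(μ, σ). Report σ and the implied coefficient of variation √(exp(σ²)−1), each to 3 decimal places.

If T ~ Lognormal(μ,σ) then ln T ~ Normal(μ,σ), so the p-quantile of ln T is μ + z_p·σ.
ln(22.6) = 3.118 and ln(47.2) = 3.854; z_{0.34} = -0.4125, z_{0.89} = 1.227.
σ = (3.854 − 3.118)/(1.227 − (-0.4125)) = 0.449.
μ = 3.118 − (-0.4125)·0.449 = 3.303.
CV = √(exp(σ²)−1) = √(exp(0.2019)−1) = 0.473.

σ ≈ 0.449, CV ≈ 0.473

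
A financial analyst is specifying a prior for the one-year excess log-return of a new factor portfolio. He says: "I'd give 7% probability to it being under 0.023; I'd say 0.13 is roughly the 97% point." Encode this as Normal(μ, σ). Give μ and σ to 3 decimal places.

For Normal(μ,σ), the p-quantile is μ + z_p·σ. Here z_{0.07} = -1.476, z_{0.97} = 1.881.
So 0.023 = μ − 1.476σ and 0.13 = μ + 1.881σ.
Subtracting: σ = (0.13 − 0.023)/(1.881 − (-1.476)) = 0.032.
Then μ = 0.023 − (-1.476)·0.032 = 0.070.

μ = 0.070, σ = 0.032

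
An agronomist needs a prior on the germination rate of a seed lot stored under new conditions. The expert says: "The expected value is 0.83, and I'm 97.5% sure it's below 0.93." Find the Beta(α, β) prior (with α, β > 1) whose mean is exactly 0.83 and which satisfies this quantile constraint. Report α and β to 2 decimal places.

With mean 0.83 fixed, write α = 0.83s, β = 0.17s where s = α+β.
Need P(θ < 0.93) = 0.975 under Beta(0.83s, 0.17s). Normal approximation: (q−m)/√(m(1−m)/s) ≈ z_{0.975} = 1.96, so s ≈ 0.83·0.17·(1.96)²/(0.93−0.83)² = 54.2.
At s = 54.2: P(θ<0.93) ≈ 0.991. Adjusting to match 0.975 gives s ≈ 38.06.
So α = 0.83·38.06 ≈ 31.59, β = 0.17·38.06 ≈ 6.47.

α ≈ 31.59, β ≈ 6.47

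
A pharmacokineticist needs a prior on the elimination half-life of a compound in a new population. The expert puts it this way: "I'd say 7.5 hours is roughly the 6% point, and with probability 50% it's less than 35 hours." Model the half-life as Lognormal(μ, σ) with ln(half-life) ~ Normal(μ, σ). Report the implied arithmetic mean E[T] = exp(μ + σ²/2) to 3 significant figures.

If T ~ Lognormal(μ,σ) then ln T ~ Normal(μ,σ), so the p-quantile of ln T is μ + z_p·σ.
ln(7.5) = 2.015 and ln(35) = 3.555; z_{0.06} = -1.555, z_{0.5} = 0.
σ = (3.555 − 2.015)/(0 − (-1.555)) = 0.991.
μ = 2.015 − (-1.555)·0.991 = 3.555.
E[T] = exp(μ + σ²/2) = exp(3.555 + 0.4908) = 57.2 hours.

E[T] ≈ 57.2 hours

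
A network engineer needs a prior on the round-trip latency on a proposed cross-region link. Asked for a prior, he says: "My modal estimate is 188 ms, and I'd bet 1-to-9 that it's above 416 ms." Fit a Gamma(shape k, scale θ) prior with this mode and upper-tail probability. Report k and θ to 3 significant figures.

Gamma(k,θ) with k>1 has mode (k−1)θ, so θ = 188/(k−1).
Need P(X < 416) = 0.9 with θ tied to k this way. Start at k = 2, θ = 188: P(X<416) ≈ 0.649.
Too low — raise k to concentrate. Iterating converges to k ≈ 4.05.
Then θ = 188/(4.05−1) ≈ 61.7.

k ≈ 4.05, θ ≈ 61.7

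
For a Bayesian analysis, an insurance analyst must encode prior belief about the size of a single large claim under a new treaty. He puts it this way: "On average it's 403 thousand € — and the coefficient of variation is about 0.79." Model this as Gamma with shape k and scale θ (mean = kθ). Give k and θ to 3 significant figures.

k ≈ 1.6, θ ≈ 252

For Gamma(k, scale θ): mean = kθ, variance = kθ², so CV = 1/√k.
CV = 0.79, hence k = 1/CV² = 1.6.
Then θ = mean/k = 403/1.6 = 252.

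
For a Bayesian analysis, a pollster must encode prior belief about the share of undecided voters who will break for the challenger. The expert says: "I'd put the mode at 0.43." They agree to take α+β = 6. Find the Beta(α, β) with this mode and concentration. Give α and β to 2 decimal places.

For α,β > 1 the Beta mode is (α−1)/(α+β−2). With α+β = 6, the mode is (α−1)/4.
Set (α−1)/4 = 0.43 → α = 1 + 0.43·4 = 2.72.
β = 6 − α = 3.28.

α = 2.72, β = 3.28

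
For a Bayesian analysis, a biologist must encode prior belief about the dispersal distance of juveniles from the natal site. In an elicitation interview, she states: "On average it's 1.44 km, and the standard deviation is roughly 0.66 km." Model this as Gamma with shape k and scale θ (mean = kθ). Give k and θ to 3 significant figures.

For Gamma(k, scale θ): mean = kθ, variance = kθ², so CV = 1/√k.
CV = SD/mean = 0.66/1.44 = 0.4583, hence k = 1/CV² = 4.76.
Then θ = mean/k = 1.44/4.76 = 0.303.

k ≈ 4.76, θ ≈ 0.303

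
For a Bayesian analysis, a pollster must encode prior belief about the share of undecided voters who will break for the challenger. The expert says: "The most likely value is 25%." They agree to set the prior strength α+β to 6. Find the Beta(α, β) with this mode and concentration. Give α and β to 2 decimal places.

For α,β > 1 the Beta mode is (α−1)/(α+β−2). With α+β = 6, the mode is (α−1)/4.
Set (α−1)/4 = 0.25 → α = 1 + 0.25·4 = 2.00.
β = 6 − α = 4.00.

α = 2.00, β = 4.00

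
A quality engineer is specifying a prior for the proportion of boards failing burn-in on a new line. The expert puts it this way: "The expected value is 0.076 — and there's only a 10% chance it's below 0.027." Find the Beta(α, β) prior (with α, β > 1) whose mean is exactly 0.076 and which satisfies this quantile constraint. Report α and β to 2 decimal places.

With mean 0.076 fixed, write α = 0.076s, β = 0.924s where s = α+β.
Need P(θ < 0.027) = 0.1 under Beta(0.076s, 0.924s). Normal approximation: (q−m)/√(m(1−m)/s) ≈ z_{0.1} = -1.28, so s ≈ 0.076·0.924·(-1.28)²/(0.027−0.076)² = 48.0.
At s = 48.0: P(θ<0.027) ≈ 0.060. Adjusting to match 0.1 gives s ≈ 35.53.
So α = 0.076·35.53 ≈ 2.70, β = 0.924·35.53 ≈ 32.83.

α ≈ 2.70, β ≈ 32.83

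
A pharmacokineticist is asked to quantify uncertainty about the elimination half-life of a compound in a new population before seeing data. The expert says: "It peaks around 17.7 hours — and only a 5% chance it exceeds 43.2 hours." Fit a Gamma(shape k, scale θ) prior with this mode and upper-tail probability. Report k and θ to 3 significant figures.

k ≈ 4.42, θ ≈ 5.18

Gamma(k,θ) with k>1 has mode (k−1)θ, so θ = 17.7/(k−1).
Need P(X < 43.2) = 0.95 with θ tied to k this way. Start at k = 2, θ = 17.7: P(X<43.2) ≈ 0.700.
Too low — raise k to concentrate. Iterating converges to k ≈ 4.42.
Then θ = 17.7/(4.42−1) ≈ 5.18.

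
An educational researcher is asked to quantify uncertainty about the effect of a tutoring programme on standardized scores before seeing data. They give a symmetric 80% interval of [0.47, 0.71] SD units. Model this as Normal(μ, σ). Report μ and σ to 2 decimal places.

μ = 0.59, σ = 0.09

A symmetric 80% interval runs μ ± z·σ with z = 1.282.
Half-width = 0.12, so σ = 0.12/1.282 = 0.09.
μ is the interval midpoint, 0.59.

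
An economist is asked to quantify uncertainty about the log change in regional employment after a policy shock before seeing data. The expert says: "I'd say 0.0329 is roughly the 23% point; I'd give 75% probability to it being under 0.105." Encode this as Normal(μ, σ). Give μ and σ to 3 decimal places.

The p-quantile of Normal(μ,σ) is μ + z_p·σ, with z_{0.23} = -0.7388 and z_{0.75} = 0.6745.
Eliminate σ: μ = (z₂·x₁ − z₁·x₂)/(z₂ − z₁) = (0.6745·0.0329 − (-0.7388)·0.105)/1.413 = 0.071.
Then σ = (x₂ − x₁)/(z₂ − z₁) = (0.105 − 0.0329)/1.413 = 0.051.

μ = 0.071, σ = 0.051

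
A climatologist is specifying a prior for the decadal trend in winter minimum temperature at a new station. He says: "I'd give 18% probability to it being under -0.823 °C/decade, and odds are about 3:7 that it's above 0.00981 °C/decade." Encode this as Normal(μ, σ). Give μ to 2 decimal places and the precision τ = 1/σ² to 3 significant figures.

For Normal(μ,σ), the p-quantile is μ + z_p·σ. Here z_{0.18} = -0.9154, z_{0.7} = 0.5244.
So -0.823 = μ − 0.9154σ and 0.00981 = μ + 0.5244σ.
Subtracting: σ = (0.00981 − -0.823)/(0.5244 − (-0.9154)) = 0.58.
Then μ = -0.823 − (-0.9154)·0.58 = -0.29.
Precision τ = 1/σ² = 1/0.5784² = 2.99.

μ = -0.29, τ = 2.99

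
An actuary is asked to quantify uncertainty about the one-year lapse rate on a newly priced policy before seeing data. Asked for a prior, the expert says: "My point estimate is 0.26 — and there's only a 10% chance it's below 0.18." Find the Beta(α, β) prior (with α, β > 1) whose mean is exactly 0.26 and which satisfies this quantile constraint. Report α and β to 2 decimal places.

α ≈ 11.95, β ≈ 34.00

With mean 0.26 fixed, write α = 0.26s, β = 0.74s where s = α+β.
Need P(θ < 0.18) = 0.1 under Beta(0.26s, 0.74s). Normal approximation: (q−m)/√(m(1−m)/s) ≈ z_{0.1} = -1.28, so s ≈ 0.26·0.74·(-1.28)²/(0.18−0.26)² = 49.4.
At s = 49.4: P(θ<0.18) ≈ 0.091. Adjusting to match 0.1 gives s ≈ 45.95.
So α = 0.26·45.95 ≈ 11.95, β = 0.74·45.95 ≈ 34.00.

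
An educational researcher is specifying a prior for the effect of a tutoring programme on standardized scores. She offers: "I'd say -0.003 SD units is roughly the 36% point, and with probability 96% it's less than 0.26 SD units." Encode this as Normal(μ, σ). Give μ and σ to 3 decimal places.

μ = 0.042, σ = 0.125

For Normal(μ,σ), the p-quantile is μ + z_p·σ. Here z_{0.36} = -0.3585, z_{0.96} = 1.751.
So -0.003 = μ − 0.3585σ and 0.26 = μ + 1.751σ.
Subtracting: σ = (0.26 − -0.003)/(1.751 − (-0.3585)) = 0.125.
Then μ = -0.003 − (-0.3585)·0.125 = 0.042.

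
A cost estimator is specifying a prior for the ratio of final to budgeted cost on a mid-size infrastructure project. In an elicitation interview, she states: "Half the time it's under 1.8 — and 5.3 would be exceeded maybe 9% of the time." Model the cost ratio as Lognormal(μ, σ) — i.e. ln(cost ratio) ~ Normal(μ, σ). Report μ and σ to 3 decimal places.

If T ~ Lognormal(μ,σ) then ln T ~ Normal(μ,σ), so the p-quantile of ln T is μ + z_p·σ.
ln(1.8) = 0.5878 and ln(5.3) = 1.668; z_{0.5} = 0, z_{0.91} = 1.341.
σ = (1.668 − 0.5878)/(1.341 − (0)) = 0.805.
μ = 0.5878 − (0)·0.805 = 0.588.

μ ≈ 0.588, σ ≈ 0.805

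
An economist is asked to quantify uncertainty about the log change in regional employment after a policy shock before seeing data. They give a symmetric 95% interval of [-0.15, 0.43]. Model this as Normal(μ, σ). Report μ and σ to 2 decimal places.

μ = 0.14, σ = 0.15

A symmetric 95% interval runs μ ± z·σ with z = 1.96.
Half-width = 0.29, so σ = 0.29/1.96 = 0.15.
μ is the interval midpoint, 0.14.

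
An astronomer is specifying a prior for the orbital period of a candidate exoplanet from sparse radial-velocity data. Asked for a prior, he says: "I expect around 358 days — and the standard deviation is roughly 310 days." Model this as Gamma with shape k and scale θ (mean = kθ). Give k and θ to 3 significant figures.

k ≈ 1.33, θ ≈ 268

For Gamma(k, scale θ): mean = kθ, variance = kθ², so CV = 1/√k.
CV = SD/mean = 310/358 = 0.8659, hence k = 1/CV² = 1.33.
Then θ = mean/k = 358/1.33 = 268.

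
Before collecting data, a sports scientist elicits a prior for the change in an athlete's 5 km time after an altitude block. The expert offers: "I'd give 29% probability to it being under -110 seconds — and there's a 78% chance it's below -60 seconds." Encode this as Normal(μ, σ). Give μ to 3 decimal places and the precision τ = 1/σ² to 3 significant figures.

For Normal(μ,σ), the p-quantile is μ + z_p·σ. Here z_{0.29} = -0.5534, z_{0.78} = 0.7722.
So -110 = μ − 0.5534σ and -60 = μ + 0.7722σ.
Subtracting: σ = (-60 − -110)/(0.7722 − (-0.5534)) = 37.719.
Then μ = -110 − (-0.5534)·37.719 = -89.127.
Precision τ = 1/σ² = 1/37.72² = 0.000703.

μ = -89.127, τ = 0.000703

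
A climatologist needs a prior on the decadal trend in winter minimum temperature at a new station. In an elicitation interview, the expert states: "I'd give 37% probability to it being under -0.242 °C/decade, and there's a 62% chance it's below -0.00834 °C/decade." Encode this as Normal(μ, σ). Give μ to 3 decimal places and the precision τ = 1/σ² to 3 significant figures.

μ = -0.120, τ = 7.44

For Normal(μ,σ), the p-quantile is μ + z_p·σ. Here z_{0.37} = -0.3319, z_{0.62} = 0.3055.
So -0.242 = μ − 0.3319σ and -0.00834 = μ + 0.3055σ.
Subtracting: σ = (-0.00834 − -0.242)/(0.3055 − (-0.3319)) = 0.367.
Then μ = -0.242 − (-0.3319)·0.367 = -0.120.
Precision τ = 1/σ² = 1/0.3666² = 7.44.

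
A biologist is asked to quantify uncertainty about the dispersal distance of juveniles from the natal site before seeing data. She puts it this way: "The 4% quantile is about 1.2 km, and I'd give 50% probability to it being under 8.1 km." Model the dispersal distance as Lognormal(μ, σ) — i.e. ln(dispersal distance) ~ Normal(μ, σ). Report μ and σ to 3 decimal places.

If T ~ Lognormal(μ,σ) then ln T ~ Normal(μ,σ), so the p-quantile of ln T is μ + z_p·σ.
ln(1.2) = 0.1823 and ln(8.1) = 2.092; z_{0.04} = -1.751, z_{0.5} = 0.
σ = (2.092 − 0.1823)/(0 − (-1.751)) = 1.091.
μ = 0.1823 − (-1.751)·1.091 = 2.092.

μ ≈ 2.092, σ ≈ 1.091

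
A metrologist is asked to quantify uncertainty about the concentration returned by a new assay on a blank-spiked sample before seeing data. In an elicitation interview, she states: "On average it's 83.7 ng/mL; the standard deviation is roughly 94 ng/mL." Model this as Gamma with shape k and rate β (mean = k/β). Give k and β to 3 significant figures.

For Gamma(k, rate β): mean = k/β, variance = k/β², so CV = 1/√k.
CV = SD/mean = 94/83.7 = 1.123, hence k = 1/CV² = 0.793.
Then β = k/mean = 0.793/83.7 = 0.00947.

k ≈ 0.793, β ≈ 0.00947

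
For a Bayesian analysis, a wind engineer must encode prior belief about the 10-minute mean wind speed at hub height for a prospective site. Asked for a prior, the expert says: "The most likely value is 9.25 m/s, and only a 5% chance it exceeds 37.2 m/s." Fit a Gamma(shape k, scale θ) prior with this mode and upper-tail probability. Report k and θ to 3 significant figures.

Gamma(k,θ) with k>1 has mode (k−1)θ, so θ = 9.25/(k−1).
Need P(X < 37.2) = 0.95 with θ tied to k this way. Start at k = 2, θ = 9.25: P(X<37.2) ≈ 0.910.
Too low — raise k to concentrate. Iterating converges to k ≈ 2.3.
Then θ = 9.25/(2.3−1) ≈ 7.13.

k ≈ 2.3, θ ≈ 7.13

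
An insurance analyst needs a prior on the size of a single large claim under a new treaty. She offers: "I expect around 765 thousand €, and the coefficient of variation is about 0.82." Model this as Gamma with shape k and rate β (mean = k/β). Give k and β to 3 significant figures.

For Gamma(k, rate β): mean = k/β, variance = k/β², so CV = 1/√k.
CV = 0.82, hence k = 1/CV² = 1.49.
Then β = k/mean = 1.49/765 = 0.00194.

k ≈ 1.49, β ≈ 0.00194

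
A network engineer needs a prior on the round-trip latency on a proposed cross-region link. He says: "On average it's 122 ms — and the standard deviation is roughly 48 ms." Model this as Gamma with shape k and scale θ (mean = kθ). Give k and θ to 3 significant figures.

For Gamma(k, scale θ): mean = kθ, variance = kθ², so CV = 1/√k.
CV = SD/mean = 48/122 = 0.3934, hence k = 1/CV² = 6.46.
Then θ = mean/k = 122/6.46 = 18.9.

k ≈ 6.46, θ ≈ 18.9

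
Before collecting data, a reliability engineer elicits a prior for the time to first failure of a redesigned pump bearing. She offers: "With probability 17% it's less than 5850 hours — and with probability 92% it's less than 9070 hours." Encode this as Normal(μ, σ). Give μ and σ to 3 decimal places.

μ = 7152.291, σ = 1364.848

For Normal(μ,σ), the p-quantile is μ + z_p·σ. Here z_{0.17} = -0.9542, z_{0.92} = 1.405.
So 5850 = μ − 0.9542σ and 9070 = μ + 1.405σ.
Subtracting: σ = (9070 − 5850)/(1.405 − (-0.9542)) = 1364.848.
Then μ = 5850 − (-0.9542)·1364.848 = 7152.291.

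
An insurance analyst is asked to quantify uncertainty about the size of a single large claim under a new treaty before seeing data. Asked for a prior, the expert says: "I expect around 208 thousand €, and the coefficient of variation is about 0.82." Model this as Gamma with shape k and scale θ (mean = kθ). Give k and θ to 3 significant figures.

k ≈ 1.49, θ ≈ 140

For Gamma(k, scale θ): mean = kθ, variance = kθ², so CV = 1/√k.
CV = 0.82, hence k = 1/CV² = 1.49.
Then θ = mean/k = 208/1.49 = 140.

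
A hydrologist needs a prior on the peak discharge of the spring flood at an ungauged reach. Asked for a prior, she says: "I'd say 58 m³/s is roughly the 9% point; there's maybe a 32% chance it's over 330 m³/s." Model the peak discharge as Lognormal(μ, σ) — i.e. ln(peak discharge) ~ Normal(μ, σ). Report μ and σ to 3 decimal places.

If T ~ Lognormal(μ,σ) then ln T ~ Normal(μ,σ), so the p-quantile of ln T is μ + z_p·σ.
ln(58) = 4.06 and ln(330) = 5.799; z_{0.09} = -1.341, z_{0.68} = 0.4677.
σ = (5.799 − 4.06)/(0.4677 − (-1.341)) = 0.961.
μ = 4.06 − (-1.341)·0.961 = 5.349.

μ ≈ 5.349, σ ≈ 0.961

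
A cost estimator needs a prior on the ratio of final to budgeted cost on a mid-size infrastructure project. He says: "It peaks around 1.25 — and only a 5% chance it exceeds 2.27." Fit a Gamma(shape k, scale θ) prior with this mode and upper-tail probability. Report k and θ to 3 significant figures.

Gamma(k,θ) with k>1 has mode (k−1)θ, so θ = 1.25/(k−1).
Need P(X < 2.27) = 0.95 with θ tied to k this way. Start at k = 2, θ = 1.25: P(X<2.27) ≈ 0.542.
Too low — raise k to concentrate. Iterating converges to k ≈ 8.83.
Then θ = 1.25/(8.83−1) ≈ 0.16.

k ≈ 8.83, θ ≈ 0.16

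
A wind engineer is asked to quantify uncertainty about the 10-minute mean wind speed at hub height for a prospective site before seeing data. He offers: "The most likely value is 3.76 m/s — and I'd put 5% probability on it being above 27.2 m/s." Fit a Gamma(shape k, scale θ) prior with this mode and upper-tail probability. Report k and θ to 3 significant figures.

k ≈ 1.55, θ ≈ 6.8

Gamma(k,θ) with k>1 has mode (k−1)θ, so θ = 3.76/(k−1).
Need P(X < 27.2) = 0.95 with θ tied to k this way. Start at k = 2, θ = 3.76: P(X<27.2) ≈ 0.994.
Too high — lower k to spread out. Iterating converges to k ≈ 1.55.
Then θ = 3.76/(1.55−1) ≈ 6.8.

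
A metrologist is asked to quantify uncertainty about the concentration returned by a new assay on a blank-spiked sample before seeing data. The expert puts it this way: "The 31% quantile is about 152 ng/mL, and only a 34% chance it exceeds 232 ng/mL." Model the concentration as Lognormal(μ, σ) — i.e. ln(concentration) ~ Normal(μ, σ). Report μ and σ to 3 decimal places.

μ ≈ 5.255, σ ≈ 0.466

If T ~ Lognormal(μ,σ) then ln T ~ Normal(μ,σ), so the p-quantile of ln T is μ + z_p·σ.
ln(152) = 5.024 and ln(232) = 5.447; z_{0.31} = -0.4959, z_{0.66} = 0.4125.
σ = (5.447 − 5.024)/(0.4125 − (-0.4959)) = 0.466.
μ = 5.024 − (-0.4959)·0.466 = 5.255.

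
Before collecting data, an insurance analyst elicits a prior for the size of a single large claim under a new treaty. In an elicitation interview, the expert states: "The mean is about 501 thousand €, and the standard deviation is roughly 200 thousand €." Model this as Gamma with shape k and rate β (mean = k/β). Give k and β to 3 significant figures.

For Gamma(k, rate β): mean = k/β, variance = k/β², so CV = 1/√k.
CV = SD/mean = 200/501 = 0.3992, hence k = 1/CV² = 6.28.
Then β = k/mean = 6.28/501 = 0.0125.

k ≈ 6.28, β ≈ 0.0125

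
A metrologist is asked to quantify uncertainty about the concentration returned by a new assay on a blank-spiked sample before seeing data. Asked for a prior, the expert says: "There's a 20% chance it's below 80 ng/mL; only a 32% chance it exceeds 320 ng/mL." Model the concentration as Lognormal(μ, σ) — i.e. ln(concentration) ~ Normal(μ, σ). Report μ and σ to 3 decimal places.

If T ~ Lognormal(μ,σ) then ln T ~ Normal(μ,σ), so the p-quantile of ln T is μ + z_p·σ.
ln(80) = 4.382 and ln(320) = 5.768; z_{0.2} = -0.8416, z_{0.68} = 0.4677.
σ = (5.768 − 4.382)/(0.4677 − (-0.8416)) = 1.059.
μ = 4.382 − (-0.8416)·1.059 = 5.273.

μ ≈ 5.273, σ ≈ 1.059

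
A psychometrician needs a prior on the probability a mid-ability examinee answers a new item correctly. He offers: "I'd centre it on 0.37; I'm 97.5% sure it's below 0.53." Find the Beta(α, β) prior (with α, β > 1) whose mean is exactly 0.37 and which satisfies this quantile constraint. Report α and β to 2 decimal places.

With mean 0.37 fixed, write α = 0.37s, β = 0.63s where s = α+β.
Need P(θ < 0.53) = 0.975 under Beta(0.37s, 0.63s). Normal approximation: (q−m)/√(m(1−m)/s) ≈ z_{0.975} = 1.96, so s ≈ 0.37·0.63·(1.96)²/(0.53−0.37)² = 35.0.
At s = 35.0: P(θ<0.53) ≈ 0.972. Adjusting to match 0.975 gives s ≈ 36.60.
So α = 0.37·36.60 ≈ 13.54, β = 0.63·36.60 ≈ 23.06.

α ≈ 13.54, β ≈ 23.06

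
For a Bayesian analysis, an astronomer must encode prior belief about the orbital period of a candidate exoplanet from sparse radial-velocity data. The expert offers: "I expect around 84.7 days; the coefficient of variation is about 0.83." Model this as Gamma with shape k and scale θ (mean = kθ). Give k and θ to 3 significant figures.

For Gamma(k, scale θ): mean = kθ, variance = kθ², so CV = 1/√k.
CV = 0.83, hence k = 1/CV² = 1.45.
Then θ = mean/k = 84.7/1.45 = 58.3.

k ≈ 1.45, θ ≈ 58.3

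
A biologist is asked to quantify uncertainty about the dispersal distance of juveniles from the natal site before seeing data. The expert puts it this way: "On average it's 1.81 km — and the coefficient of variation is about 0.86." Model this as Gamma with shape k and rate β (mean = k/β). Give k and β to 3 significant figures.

k ≈ 1.35, β ≈ 0.747

For Gamma(k, rate β): mean = k/β, variance = k/β², so CV = 1/√k.
CV = 0.86, hence k = 1/CV² = 1.35.
Then β = k/mean = 1.35/1.81 = 0.747.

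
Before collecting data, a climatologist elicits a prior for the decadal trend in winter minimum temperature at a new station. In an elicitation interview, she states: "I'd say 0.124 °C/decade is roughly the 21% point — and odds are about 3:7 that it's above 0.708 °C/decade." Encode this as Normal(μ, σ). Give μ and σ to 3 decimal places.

For Normal(μ,σ), the p-quantile is μ + z_p·σ. Here z_{0.21} = -0.8064, z_{0.7} = 0.5244.
So 0.124 = μ − 0.8064σ and 0.708 = μ + 0.5244σ.
Subtracting: σ = (0.708 − 0.124)/(0.5244 − (-0.8064)) = 0.439.
Then μ = 0.124 − (-0.8064)·0.439 = 0.478.

μ = 0.478, σ = 0.439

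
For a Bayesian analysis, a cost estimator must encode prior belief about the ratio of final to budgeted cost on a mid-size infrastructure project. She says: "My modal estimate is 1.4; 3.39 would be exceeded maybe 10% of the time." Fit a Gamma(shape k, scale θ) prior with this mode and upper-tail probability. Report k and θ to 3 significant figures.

k ≈ 3.46, θ ≈ 0.57

Gamma(k,θ) with k>1 has mode (k−1)θ, so θ = 1.4/(k−1).
Need P(X < 3.39) = 0.9 with θ tied to k this way. Start at k = 2, θ = 1.4: P(X<3.39) ≈ 0.696.
Too low — raise k to concentrate. Iterating converges to k ≈ 3.46.
Then θ = 1.4/(3.46−1) ≈ 0.57.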